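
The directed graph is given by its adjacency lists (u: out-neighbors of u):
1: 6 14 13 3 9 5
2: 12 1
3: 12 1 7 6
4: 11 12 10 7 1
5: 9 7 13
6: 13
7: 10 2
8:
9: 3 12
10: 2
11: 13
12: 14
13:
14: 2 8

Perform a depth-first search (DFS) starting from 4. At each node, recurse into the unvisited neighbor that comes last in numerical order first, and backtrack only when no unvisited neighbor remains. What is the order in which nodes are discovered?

4 -> 12 -> 14 -> 8 -> 2 -> 1 -> 13 -> 9 -> 3 -> 7 -> 10 -> 6 -> 5 -> 11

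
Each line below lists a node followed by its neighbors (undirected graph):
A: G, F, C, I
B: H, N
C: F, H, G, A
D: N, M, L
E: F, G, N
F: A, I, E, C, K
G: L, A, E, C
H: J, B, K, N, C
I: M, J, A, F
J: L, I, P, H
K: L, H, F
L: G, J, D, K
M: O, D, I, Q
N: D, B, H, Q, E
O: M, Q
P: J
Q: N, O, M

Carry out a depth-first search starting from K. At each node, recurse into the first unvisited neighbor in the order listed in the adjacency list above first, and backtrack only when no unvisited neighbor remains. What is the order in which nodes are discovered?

K -> L -> G -> A -> F -> I -> M -> O -> Q -> N -> D -> B -> H -> J -> P -> C -> E

Visit K
K → L
L → G
G → A
A → F
F → I
I → M
M → O
O → Q
Q → N
N → D
N → B
B → H
H → J
J → P
H → C
N → E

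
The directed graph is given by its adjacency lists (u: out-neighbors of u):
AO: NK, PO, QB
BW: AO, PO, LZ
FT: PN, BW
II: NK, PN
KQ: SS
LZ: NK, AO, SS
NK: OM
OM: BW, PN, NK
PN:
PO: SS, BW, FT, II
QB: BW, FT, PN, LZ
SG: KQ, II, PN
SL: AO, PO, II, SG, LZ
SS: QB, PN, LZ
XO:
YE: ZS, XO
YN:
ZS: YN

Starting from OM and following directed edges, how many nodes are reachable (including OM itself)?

BFS from OM visits: OM, BW, PN, NK, AO, PO, LZ, QB, SS, FT, II
Reachable nodes: 11 of 18 total.

11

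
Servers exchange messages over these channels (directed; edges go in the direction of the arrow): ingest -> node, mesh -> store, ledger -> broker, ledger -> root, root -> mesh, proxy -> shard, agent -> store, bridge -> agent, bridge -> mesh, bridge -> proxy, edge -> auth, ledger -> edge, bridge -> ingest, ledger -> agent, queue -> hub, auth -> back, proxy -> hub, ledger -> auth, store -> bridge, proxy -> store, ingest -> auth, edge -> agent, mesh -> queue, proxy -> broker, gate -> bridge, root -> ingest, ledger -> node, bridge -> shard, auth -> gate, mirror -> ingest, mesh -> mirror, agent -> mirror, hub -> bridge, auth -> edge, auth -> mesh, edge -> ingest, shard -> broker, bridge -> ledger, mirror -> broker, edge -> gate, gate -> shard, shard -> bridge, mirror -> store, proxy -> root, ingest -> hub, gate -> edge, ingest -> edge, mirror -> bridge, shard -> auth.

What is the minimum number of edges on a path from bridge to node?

2

Level 0: bridge
Level 1: agent, ingest, ledger, mesh, proxy, shard
Level 2: auth, broker, edge, hub, mirror, node, queue, root, store
Level 3: back, gate
node first appears at level 2.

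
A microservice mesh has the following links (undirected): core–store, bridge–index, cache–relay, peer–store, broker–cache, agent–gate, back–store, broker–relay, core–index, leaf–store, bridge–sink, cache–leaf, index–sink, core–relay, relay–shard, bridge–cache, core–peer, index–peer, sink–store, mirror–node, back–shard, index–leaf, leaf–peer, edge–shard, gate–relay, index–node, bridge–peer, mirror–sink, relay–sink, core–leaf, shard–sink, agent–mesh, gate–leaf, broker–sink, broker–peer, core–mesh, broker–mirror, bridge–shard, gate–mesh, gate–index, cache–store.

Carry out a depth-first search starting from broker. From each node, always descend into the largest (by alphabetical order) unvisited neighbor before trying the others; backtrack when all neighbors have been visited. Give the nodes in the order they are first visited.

broker, sink, store, peer, leaf, index, node, mirror, gate, relay, shard, edge, bridge, cache, back, core, mesh, agent

Visit broker
broker → sink
sink → store
store → peer
peer → leaf
leaf → index
index → node
node → mirror
index → gate
gate → relay
relay → shard
shard → edge
shard → bridge
bridge → cache
shard → back
relay → core
core → mesh
mesh → agent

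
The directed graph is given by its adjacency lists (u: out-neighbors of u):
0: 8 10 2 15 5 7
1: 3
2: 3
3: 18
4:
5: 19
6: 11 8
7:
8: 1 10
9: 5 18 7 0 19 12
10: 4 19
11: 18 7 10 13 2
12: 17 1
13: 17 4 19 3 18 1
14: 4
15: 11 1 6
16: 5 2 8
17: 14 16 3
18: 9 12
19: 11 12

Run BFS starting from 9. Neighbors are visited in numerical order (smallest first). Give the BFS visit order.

9 -> 0 -> 5 -> 7 -> 12 -> 18 -> 19 -> 2 -> 8 -> 10 -> 15 -> 1 -> 17 -> 11 -> 3 -> 4 -> 6 -> 14 -> 16 -> 13

Visit 9; enqueue 0, 5, 7, 12, 18, 19 → queue [0, 5, 7, 12, 18, 19]
Visit 0; enqueue 2, 8, 10, 15 → queue [5, 7, 12, 18, 19, 2, 8, 10, 15]
Visit 5 → queue [7, 12, 18, 19, 2, 8, 10, 15]
Visit 7 → queue [12, 18, 19, 2, 8, 10, 15]
Visit 12; enqueue 1, 17 → queue [18, 19, 2, 8, 10, 15, 1, 17]
Visit 18 → queue [19, 2, 8, 10, 15, 1, 17]
Visit 19; enqueue 11 → queue [2, 8, 10, 15, 1, 17, 11]
Visit 2; enqueue 3 → queue [8, 10, 15, 1, 17, 11, 3]
Visit 8 → queue [10, 15, 1, 17, 11, 3]
Visit 10; enqueue 4 → queue [15, 1, 17, 11, 3, 4]
Visit 15; enqueue 6 → queue [1, 17, 11, 3, 4, 6]
Visit 1 → queue [17, 11, 3, 4, 6]
Visit 17; enqueue 14, 16 → queue [11, 3, 4, 6, 14, 16]
Visit 11; enqueue 13 → queue [3, 4, 6, 14, 16, 13]
Visit 3 → queue [4, 6, 14, 16, 13]
Visit 4 → queue [6, 14, 16, 13]
Visit 6 → queue [14, 16, 13]
Visit 14 → queue [16, 13]
Visit 16 → queue [13]
Visit 13 → queue []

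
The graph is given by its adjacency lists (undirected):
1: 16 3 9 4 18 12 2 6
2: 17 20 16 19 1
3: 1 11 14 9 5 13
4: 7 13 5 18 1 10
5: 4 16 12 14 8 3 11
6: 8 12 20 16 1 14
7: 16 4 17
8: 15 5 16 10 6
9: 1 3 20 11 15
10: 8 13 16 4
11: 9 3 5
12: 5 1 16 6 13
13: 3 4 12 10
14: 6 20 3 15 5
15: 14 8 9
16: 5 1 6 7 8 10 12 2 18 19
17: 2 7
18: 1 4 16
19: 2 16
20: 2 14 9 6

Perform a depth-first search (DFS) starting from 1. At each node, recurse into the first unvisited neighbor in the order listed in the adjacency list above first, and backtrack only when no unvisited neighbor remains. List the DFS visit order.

1 16 5 4 7 17 2 20 14 6 8 15 9 3 11 13 12 10 19 18

Visit 1
1 → 16
16 → 5
5 → 4
4 → 7
7 → 17
17 → 2
2 → 20
20 → 14
14 → 6
6 → 8
8 → 15
15 → 9
9 → 3
3 → 11
3 → 13
13 → 12
13 → 10
2 → 19
4 → 18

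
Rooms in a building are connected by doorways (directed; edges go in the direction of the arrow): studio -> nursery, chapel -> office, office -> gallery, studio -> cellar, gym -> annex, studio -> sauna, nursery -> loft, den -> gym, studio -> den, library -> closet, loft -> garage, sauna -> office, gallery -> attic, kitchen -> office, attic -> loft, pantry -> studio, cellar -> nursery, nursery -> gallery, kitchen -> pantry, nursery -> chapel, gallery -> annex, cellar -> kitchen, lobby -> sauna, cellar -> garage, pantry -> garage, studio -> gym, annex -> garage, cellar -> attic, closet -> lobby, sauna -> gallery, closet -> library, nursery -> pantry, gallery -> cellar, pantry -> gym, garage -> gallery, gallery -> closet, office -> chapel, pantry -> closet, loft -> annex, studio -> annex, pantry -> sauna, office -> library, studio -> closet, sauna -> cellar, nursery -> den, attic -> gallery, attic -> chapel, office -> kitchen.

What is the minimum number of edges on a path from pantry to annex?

Level 0: pantry
Level 1: closet, garage, gym, sauna, studio
Level 2: annex, cellar, den, gallery, library, lobby, nursery, office
Level 3: attic, chapel, kitchen, loft
annex first appears at level 2.

2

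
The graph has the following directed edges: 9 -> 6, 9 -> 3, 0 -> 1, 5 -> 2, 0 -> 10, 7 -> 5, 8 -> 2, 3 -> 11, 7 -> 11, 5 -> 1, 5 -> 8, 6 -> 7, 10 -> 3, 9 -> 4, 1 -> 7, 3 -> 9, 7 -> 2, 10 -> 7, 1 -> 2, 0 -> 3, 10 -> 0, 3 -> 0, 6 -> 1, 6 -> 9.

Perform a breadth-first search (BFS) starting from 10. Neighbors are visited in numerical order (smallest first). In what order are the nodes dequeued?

10 → 0 → 3 → 7 → 1 → 9 → 11 → 2 → 5 → 4 → 6 → 8

Visit 10; enqueue 0, 3, 7 → queue [0, 3, 7]
Visit 0; enqueue 1 → queue [3, 7, 1]
Visit 3; enqueue 9, 11 → queue [7, 1, 9, 11]
Visit 7; enqueue 2, 5 → queue [1, 9, 11, 2, 5]
Visit 1 → queue [9, 11, 2, 5]
Visit 9; enqueue 4, 6 → queue [11, 2, 5, 4, 6]
Visit 11 → queue [2, 5, 4, 6]
Visit 2 → queue [5, 4, 6]
Visit 5; enqueue 8 → queue [4, 6, 8]
Visit 4 → queue [6, 8]
Visit 6 → queue [8]
Visit 8 → queue []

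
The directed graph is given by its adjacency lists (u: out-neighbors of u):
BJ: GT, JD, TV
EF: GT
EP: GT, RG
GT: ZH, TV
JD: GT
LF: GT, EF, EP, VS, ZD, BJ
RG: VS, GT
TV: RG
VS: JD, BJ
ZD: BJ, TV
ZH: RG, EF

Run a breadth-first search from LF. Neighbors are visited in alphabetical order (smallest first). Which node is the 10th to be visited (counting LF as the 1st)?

Visit LF; enqueue BJ, EF, EP, GT, VS, ZD → queue [BJ, EF, EP, GT, VS, ZD]
Visit BJ; enqueue JD, TV → queue [EF, EP, GT, VS, ZD, JD, TV]
Visit EF → queue [EP, GT, VS, ZD, JD, TV]
Visit EP; enqueue RG → queue [GT, VS, ZD, JD, TV, RG]
Visit GT; enqueue ZH → queue [VS, ZD, JD, TV, RG, ZH]
Visit VS → queue [ZD, JD, TV, RG, ZH]
Visit ZD → queue [JD, TV, RG, ZH]
Visit JD → queue [TV, RG, ZH]
Visit TV → queue [RG, ZH]
Visit RG → queue [ZH]
Visit ZH → queue []

Visit order: LF, BJ, EF, EP, GT, VS, ZD, JD, TV, RG, ZH

RG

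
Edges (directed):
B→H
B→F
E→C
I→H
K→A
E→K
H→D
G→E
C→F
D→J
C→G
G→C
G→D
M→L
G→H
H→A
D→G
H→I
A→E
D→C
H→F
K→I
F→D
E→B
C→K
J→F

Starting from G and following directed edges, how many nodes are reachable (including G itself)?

BFS from G visits: G, C, D, E, H, F, K, J, B, A, I
Reachable nodes: 11 of 13 total.

11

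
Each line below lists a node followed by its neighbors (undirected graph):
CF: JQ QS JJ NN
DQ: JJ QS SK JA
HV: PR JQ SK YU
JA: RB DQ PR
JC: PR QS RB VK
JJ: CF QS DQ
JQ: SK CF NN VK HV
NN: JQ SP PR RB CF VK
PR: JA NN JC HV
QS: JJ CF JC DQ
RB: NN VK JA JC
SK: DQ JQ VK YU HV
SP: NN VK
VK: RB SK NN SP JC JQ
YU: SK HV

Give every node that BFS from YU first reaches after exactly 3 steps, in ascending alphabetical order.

Level 0: YU
Level 1: HV, SK
Level 2: DQ, JQ, PR, VK
Level 3: CF, JA, JC, JJ, NN, QS, RB, SP

CF, JA, JC, JJ, NN, QS, RB, SP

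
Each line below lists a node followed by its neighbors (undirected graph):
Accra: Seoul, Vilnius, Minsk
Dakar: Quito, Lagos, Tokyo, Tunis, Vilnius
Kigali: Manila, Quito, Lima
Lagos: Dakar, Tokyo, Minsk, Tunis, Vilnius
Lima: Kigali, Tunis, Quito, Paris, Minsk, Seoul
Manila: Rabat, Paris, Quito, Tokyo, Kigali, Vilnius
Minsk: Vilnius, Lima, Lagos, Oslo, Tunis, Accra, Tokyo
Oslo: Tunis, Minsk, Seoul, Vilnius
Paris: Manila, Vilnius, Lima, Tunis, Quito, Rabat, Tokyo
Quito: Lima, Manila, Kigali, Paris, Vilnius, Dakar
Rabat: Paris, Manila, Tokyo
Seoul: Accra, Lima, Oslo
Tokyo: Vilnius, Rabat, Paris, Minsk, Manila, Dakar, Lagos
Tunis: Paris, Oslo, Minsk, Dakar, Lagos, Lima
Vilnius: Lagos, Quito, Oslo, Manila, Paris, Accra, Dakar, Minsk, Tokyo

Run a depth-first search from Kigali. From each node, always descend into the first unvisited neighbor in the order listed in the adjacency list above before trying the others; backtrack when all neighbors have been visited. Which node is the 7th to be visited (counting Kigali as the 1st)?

Dakar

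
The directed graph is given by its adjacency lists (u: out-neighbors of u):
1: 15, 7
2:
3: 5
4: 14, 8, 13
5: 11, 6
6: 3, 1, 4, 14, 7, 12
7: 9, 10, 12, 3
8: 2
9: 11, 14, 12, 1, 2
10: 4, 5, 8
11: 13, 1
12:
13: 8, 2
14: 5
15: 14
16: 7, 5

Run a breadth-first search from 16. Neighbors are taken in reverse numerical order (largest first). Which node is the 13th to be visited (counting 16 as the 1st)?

2

Visit 16; enqueue 7, 5 → queue [7, 5]
Visit 7; enqueue 12, 10, 9, 3 → queue [5, 12, 10, 9, 3]
Visit 5; enqueue 11, 6 → queue [12, 10, 9, 3, 11, 6]
Visit 12 → queue [10, 9, 3, 11, 6]
Visit 10; enqueue 8, 4 → queue [9, 3, 11, 6, 8, 4]
Visit 9; enqueue 14, 2, 1 → queue [3, 11, 6, 8, 4, 14, 2, 1]
Visit 3 → queue [11, 6, 8, 4, 14, 2, 1]
Visit 11; enqueue 13 → queue [6, 8, 4, 14, 2, 1, 13]
Visit 6 → queue [8, 4, 14, 2, 1, 13]
Visit 8 → queue [4, 14, 2, 1, 13]
Visit 4 → queue [14, 2, 1, 13]
Visit 14 → queue [2, 1, 13]
Visit 2 → queue [1, 13]
Visit 1; enqueue 15 → queue [13, 15]
Visit 13 → queue [15]
Visit 15 → queue []

Visit order: 16, 7, 5, 12, 10, 9, 3, 11, 6, 8, 4, 14, 2, 1, 13, 15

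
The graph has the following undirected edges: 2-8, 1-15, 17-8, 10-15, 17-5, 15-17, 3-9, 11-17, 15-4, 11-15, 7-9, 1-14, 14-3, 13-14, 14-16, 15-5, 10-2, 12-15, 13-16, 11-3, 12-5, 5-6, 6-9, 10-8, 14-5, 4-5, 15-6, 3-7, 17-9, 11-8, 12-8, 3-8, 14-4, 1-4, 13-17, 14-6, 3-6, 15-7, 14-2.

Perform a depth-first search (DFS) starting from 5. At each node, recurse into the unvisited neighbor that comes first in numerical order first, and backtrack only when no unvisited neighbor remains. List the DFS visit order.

5 -> 4 -> 1 -> 14 -> 2 -> 8 -> 3 -> 6 -> 9 -> 7 -> 15 -> 10 -> 11 -> 17 -> 13 -> 16 -> 12

Visit 5
5 → 4
4 → 1
1 → 14
14 → 2
2 → 8
8 → 3
3 → 6
6 → 9
9 → 7
7 → 15
15 → 10
15 → 11
11 → 17
17 → 13
13 → 16
15 → 12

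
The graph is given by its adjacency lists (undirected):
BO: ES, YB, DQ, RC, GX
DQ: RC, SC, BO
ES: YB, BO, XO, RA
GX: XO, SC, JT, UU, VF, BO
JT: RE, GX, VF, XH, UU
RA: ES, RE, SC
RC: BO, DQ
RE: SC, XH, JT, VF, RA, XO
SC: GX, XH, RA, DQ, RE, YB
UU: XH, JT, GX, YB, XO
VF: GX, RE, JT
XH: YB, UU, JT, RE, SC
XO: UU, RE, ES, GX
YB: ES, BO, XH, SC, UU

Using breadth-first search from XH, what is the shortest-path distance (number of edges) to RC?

3

Level 0: XH
Level 1: JT, RE, SC, UU, YB
Level 2: BO, DQ, ES, GX, RA, VF, XO
Level 3: RC
RC first appears at level 3.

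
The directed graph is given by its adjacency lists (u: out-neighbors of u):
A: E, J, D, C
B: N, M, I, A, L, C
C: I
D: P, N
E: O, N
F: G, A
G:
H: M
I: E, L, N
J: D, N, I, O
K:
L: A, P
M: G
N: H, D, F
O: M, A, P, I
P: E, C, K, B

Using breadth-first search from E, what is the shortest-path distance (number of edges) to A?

2

Level 0: E
Level 1: N, O
Level 2: A, D, F, H, I, M, P
Level 3: B, C, G, J, K, L
A first appears at level 2.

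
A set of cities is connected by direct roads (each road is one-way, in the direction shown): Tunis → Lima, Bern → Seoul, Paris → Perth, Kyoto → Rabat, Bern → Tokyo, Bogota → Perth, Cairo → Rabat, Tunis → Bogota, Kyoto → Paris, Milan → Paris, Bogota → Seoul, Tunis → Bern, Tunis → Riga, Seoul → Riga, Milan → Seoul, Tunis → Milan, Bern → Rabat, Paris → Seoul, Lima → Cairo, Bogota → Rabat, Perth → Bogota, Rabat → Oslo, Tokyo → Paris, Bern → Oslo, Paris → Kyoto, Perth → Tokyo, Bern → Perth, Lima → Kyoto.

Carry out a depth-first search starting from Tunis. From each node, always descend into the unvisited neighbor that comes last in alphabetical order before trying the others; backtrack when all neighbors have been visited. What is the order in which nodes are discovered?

Tunis, Riga, Milan, Seoul, Paris, Perth, Tokyo, Bogota, Rabat, Oslo, Kyoto, Lima, Cairo, Bern

Visit Tunis
Tunis → Riga
Tunis → Milan
Milan → Seoul
Milan → Paris
Paris → Perth
Perth → Tokyo
Perth → Bogota
Bogota → Rabat
Rabat → Oslo
Paris → Kyoto
Tunis → Lima
Lima → Cairo
Tunis → Bern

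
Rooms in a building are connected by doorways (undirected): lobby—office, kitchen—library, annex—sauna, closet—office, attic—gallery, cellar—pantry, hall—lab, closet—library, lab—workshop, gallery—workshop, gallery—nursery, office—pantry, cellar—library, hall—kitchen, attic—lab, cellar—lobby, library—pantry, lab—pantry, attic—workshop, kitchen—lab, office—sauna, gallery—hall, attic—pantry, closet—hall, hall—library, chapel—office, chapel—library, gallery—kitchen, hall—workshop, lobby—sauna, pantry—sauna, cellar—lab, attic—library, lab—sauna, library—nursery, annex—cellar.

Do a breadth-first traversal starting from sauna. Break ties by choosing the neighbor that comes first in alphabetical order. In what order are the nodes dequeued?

sauna -> annex -> lab -> lobby -> office -> pantry -> cellar -> attic -> hall -> kitchen -> workshop -> chapel -> closet -> library -> gallery -> nursery

Visit sauna; enqueue annex, lab, lobby, office, pantry → queue [annex, lab, lobby, office, pantry]
Visit annex; enqueue cellar → queue [lab, lobby, office, pantry, cellar]
Visit lab; enqueue attic, hall, kitchen, workshop → queue [lobby, office, pantry, cellar, attic, hall, kitchen, workshop]
Visit lobby → queue [office, pantry, cellar, attic, hall, kitchen, workshop]
Visit office; enqueue chapel, closet → queue [pantry, cellar, attic, hall, kitchen, workshop, chapel, closet]
Visit pantry; enqueue library → queue [cellar, attic, hall, kitchen, workshop, chapel, closet, library]
Visit cellar → queue [attic, hall, kitchen, workshop, chapel, closet, library]
Visit attic; enqueue gallery → queue [hall, kitchen, workshop, chapel, closet, library, gallery]
Visit hall → queue [kitchen, workshop, chapel, closet, library, gallery]
Visit kitchen → queue [workshop, chapel, closet, library, gallery]
Visit workshop → queue [chapel, closet, library, gallery]
Visit chapel → queue [closet, library, gallery]
Visit closet → queue [library, gallery]
Visit library; enqueue nursery → queue [gallery, nursery]
Visit gallery → queue [nursery]
Visit nursery → queue []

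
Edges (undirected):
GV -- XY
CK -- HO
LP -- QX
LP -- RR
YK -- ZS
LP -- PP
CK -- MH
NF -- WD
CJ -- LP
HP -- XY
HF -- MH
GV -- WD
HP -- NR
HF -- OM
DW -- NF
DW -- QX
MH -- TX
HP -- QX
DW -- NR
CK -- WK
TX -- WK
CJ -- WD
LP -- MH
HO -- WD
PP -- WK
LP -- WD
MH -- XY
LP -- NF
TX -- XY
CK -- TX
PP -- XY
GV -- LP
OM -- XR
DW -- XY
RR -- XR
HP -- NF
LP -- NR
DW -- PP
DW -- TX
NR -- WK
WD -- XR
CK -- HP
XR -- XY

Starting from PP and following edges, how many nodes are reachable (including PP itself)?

BFS from PP visits: PP, DW, LP, WK, XY, NF, NR, QX, TX, CJ, GV, MH, RR, WD, CK, HP, XR, HF, HO, OM
Reachable nodes: 20 of 22 total.

20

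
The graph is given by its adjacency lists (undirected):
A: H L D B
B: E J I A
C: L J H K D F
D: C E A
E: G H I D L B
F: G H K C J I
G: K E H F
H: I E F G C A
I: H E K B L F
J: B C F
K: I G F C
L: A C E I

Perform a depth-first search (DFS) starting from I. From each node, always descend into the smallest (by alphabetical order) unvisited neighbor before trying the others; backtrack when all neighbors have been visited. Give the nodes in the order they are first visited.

I, B, A, D, C, F, G, E, H, L, K, J

Visit I
I → B
B → A
A → D
D → C
C → F
F → G
G → E
E → H
E → L
G → K
F → J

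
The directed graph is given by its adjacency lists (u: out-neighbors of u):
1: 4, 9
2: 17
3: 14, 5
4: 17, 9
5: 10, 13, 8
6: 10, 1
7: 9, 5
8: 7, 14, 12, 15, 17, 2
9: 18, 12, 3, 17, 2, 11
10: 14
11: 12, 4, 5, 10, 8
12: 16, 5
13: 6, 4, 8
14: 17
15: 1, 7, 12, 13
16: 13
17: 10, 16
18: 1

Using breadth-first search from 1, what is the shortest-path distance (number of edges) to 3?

2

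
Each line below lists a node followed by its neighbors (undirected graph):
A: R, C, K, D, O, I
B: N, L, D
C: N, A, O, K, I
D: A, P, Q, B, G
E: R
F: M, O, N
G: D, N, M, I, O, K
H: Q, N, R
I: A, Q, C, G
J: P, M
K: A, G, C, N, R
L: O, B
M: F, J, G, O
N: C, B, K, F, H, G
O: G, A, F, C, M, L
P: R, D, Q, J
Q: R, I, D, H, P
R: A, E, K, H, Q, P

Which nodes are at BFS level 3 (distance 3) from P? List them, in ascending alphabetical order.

Level 0: P
Level 1: D, J, Q, R
Level 2: A, B, E, G, H, I, K, M
Level 3: C, F, L, N, O

C, F, L, N, O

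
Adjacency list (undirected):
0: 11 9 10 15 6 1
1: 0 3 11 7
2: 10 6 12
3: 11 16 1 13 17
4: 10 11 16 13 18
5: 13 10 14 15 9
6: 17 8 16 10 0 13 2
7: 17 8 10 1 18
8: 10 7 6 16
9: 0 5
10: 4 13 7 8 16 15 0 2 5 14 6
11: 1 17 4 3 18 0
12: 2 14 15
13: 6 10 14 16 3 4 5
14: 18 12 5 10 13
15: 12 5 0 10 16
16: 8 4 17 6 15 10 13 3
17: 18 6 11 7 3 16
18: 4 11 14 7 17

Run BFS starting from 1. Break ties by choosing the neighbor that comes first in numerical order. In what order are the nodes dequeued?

1, 0, 3, 7, 11, 6, 9, 10, 15, 13, 16, 17, 8, 18, 4, 2, 5, 14, 12

Visit 1; enqueue 0, 3, 7, 11 → queue [0, 3, 7, 11]
Visit 0; enqueue 6, 9, 10, 15 → queue [3, 7, 11, 6, 9, 10, 15]
Visit 3; enqueue 13, 16, 17 → queue [7, 11, 6, 9, 10, 15, 13, 16, 17]
Visit 7; enqueue 8, 18 → queue [11, 6, 9, 10, 15, 13, 16, 17, 8, 18]
Visit 11; enqueue 4 → queue [6, 9, 10, 15, 13, 16, 17, 8, 18, 4]
Visit 6; enqueue 2 → queue [9, 10, 15, 13, 16, 17, 8, 18, 4, 2]
Visit 9; enqueue 5 → queue [10, 15, 13, 16, 17, 8, 18, 4, 2, 5]
Visit 10; enqueue 14 → queue [15, 13, 16, 17, 8, 18, 4, 2, 5, 14]
Visit 15; enqueue 12 → queue [13, 16, 17, 8, 18, 4, 2, 5, 14, 12]
Visit 13 → queue [16, 17, 8, 18, 4, 2, 5, 14, 12]
Visit 16 → queue [17, 8, 18, 4, 2, 5, 14, 12]
Visit 17 → queue [8, 18, 4, 2, 5, 14, 12]
Visit 8 → queue [18, 4, 2, 5, 14, 12]
Visit 18 → queue [4, 2, 5, 14, 12]
Visit 4 → queue [2, 5, 14, 12]
Visit 2 → queue [5, 14, 12]
Visit 5 → queue [14, 12]
Visit 14 → queue [12]
Visit 12 → queue []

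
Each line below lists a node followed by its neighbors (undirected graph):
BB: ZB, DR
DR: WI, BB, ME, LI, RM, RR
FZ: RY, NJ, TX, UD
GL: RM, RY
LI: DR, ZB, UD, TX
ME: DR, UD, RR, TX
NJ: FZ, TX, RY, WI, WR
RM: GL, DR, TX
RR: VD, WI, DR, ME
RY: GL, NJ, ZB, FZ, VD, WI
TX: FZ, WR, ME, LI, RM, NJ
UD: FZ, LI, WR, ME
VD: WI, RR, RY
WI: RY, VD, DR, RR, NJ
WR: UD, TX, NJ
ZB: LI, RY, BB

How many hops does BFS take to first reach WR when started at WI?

2

Level 0: WI
Level 1: DR, NJ, RR, RY, VD
Level 2: BB, FZ, GL, LI, ME, RM, TX, WR, ZB
Level 3: UD
WR first appears at level 2.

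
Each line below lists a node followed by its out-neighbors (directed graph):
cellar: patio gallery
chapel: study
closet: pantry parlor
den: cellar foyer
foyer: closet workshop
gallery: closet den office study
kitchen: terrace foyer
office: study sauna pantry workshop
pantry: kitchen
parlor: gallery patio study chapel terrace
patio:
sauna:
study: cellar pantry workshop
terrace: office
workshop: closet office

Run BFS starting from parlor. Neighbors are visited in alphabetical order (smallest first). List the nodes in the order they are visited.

Visit parlor; enqueue chapel, gallery, patio, study, terrace → queue [chapel, gallery, patio, study, terrace]
Visit chapel → queue [gallery, patio, study, terrace]
Visit gallery; enqueue closet, den, office → queue [patio, study, terrace, closet, den, office]
Visit patio → queue [study, terrace, closet, den, office]
Visit study; enqueue cellar, pantry, workshop → queue [terrace, closet, den, office, cellar, pantry, workshop]
Visit terrace → queue [closet, den, office, cellar, pantry, workshop]
Visit closet → queue [den, office, cellar, pantry, workshop]
Visit den; enqueue foyer → queue [office, cellar, pantry, workshop, foyer]
Visit office; enqueue sauna → queue [cellar, pantry, workshop, foyer, sauna]
Visit cellar → queue [pantry, workshop, foyer, sauna]
Visit pantry; enqueue kitchen → queue [workshop, foyer, sauna, kitchen]
Visit workshop → queue [foyer, sauna, kitchen]
Visit foyer → queue [sauna, kitchen]
Visit sauna → queue [kitchen]
Visit kitchen → queue []

parlor → chapel → gallery → patio → study → terrace → closet → den → office → cellar → pantry → workshop → foyer → sauna → kitchen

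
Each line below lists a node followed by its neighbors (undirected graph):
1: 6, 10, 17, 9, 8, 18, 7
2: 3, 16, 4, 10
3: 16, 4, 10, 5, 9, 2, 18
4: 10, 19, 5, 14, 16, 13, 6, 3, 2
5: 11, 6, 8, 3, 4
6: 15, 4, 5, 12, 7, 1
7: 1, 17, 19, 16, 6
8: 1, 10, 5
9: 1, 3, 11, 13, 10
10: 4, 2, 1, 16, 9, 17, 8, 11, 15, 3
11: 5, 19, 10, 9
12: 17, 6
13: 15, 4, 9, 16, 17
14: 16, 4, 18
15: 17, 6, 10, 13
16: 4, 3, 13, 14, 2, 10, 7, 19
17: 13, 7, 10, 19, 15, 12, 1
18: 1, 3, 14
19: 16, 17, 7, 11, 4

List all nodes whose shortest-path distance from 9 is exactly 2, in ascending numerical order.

Level 0: 9
Level 1: 1, 3, 10, 11, 13
Level 2: 2, 4, 5, 6, 7, 8, 15, 16, 17, 18, 19
Level 3: 12, 14

2, 4, 5, 6, 7, 8, 15, 16, 17, 18, 19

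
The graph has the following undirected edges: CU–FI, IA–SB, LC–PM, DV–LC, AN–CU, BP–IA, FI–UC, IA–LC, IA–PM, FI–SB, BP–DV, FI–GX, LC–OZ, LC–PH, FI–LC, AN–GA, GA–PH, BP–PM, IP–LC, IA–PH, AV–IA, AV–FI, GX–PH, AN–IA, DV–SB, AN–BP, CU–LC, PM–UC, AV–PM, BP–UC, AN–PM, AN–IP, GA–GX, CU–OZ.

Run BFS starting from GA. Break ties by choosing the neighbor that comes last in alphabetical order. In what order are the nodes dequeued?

GA → PH → GX → AN → LC → IA → FI → PM → IP → CU → BP → OZ → DV → SB → AV → UC

Visit GA; enqueue PH, GX, AN → queue [PH, GX, AN]
Visit PH; enqueue LC, IA → queue [GX, AN, LC, IA]
Visit GX; enqueue FI → queue [AN, LC, IA, FI]
Visit AN; enqueue PM, IP, CU, BP → queue [LC, IA, FI, PM, IP, CU, BP]
Visit LC; enqueue OZ, DV → queue [IA, FI, PM, IP, CU, BP, OZ, DV]
Visit IA; enqueue SB, AV → queue [FI, PM, IP, CU, BP, OZ, DV, SB, AV]
Visit FI; enqueue UC → queue [PM, IP, CU, BP, OZ, DV, SB, AV, UC]
Visit PM → queue [IP, CU, BP, OZ, DV, SB, AV, UC]
Visit IP → queue [CU, BP, OZ, DV, SB, AV, UC]
Visit CU → queue [BP, OZ, DV, SB, AV, UC]
Visit BP → queue [OZ, DV, SB, AV, UC]
Visit OZ → queue [DV, SB, AV, UC]
Visit DV → queue [SB, AV, UC]
Visit SB → queue [AV, UC]
Visit AV → queue [UC]
Visit UC → queue []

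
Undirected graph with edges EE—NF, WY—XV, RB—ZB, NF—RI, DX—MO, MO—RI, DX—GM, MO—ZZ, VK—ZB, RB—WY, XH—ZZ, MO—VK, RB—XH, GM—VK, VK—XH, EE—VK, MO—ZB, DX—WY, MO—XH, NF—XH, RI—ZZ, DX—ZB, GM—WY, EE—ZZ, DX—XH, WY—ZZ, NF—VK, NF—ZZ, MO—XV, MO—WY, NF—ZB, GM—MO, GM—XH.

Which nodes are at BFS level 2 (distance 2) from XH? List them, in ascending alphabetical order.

Level 0: XH
Level 1: DX, GM, MO, NF, RB, VK, ZZ
Level 2: EE, RI, WY, XV, ZB

EE, RI, WY, XV, ZB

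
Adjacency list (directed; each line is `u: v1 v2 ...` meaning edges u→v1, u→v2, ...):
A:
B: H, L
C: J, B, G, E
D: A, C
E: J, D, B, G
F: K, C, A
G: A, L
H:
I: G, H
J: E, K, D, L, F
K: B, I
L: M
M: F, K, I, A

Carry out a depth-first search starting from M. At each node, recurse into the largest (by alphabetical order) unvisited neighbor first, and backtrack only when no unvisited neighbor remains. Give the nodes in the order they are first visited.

M, K, I, H, G, L, A, B, F, C, J, E, D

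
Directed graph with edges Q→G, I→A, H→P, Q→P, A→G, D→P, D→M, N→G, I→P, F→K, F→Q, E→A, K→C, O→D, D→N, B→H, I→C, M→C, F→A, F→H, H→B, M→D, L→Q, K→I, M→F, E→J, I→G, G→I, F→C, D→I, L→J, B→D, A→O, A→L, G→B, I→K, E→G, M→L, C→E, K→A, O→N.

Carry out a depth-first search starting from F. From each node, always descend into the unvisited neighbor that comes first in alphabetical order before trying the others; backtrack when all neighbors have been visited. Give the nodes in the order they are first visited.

Visit F
F → A
A → G
G → B
B → D
D → I
I → C
C → E
E → J
I → K
I → P
D → M
M → L
L → Q
D → N
B → H
A → O

F, A, G, B, D, I, C, E, J, K, P, M, L, Q, N, H, O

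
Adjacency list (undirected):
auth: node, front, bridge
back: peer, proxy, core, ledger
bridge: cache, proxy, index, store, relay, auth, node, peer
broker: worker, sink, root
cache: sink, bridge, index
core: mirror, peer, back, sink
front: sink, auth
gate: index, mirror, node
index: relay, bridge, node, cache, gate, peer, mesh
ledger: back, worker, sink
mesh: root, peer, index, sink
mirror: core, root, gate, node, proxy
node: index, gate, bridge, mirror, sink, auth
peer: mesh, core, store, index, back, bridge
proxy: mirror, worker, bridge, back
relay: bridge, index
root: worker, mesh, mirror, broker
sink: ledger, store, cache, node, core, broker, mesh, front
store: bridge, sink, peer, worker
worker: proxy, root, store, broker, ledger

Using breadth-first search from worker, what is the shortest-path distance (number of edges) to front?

3

Level 0: worker
Level 1: broker, ledger, proxy, root, store
Level 2: back, bridge, mesh, mirror, peer, sink
Level 3: auth, cache, core, front, gate, index, node, relay
front first appears at level 3.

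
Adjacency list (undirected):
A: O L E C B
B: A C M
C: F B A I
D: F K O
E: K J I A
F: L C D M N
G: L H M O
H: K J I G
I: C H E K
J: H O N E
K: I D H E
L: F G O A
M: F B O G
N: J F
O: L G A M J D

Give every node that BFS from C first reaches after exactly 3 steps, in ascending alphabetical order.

Level 0: C
Level 1: A, B, F, I
Level 2: D, E, H, K, L, M, N, O
Level 3: G, J

G, J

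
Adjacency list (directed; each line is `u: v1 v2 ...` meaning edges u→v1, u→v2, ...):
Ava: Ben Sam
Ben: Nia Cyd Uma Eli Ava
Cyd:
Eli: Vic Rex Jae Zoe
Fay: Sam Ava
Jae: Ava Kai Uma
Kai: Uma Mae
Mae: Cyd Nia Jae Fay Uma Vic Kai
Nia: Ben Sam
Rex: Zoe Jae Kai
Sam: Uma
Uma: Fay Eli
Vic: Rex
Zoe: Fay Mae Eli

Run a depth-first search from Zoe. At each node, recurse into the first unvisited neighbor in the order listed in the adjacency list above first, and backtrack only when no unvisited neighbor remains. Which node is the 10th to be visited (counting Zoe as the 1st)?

Ben

Visit Zoe
Zoe → Fay
Fay → Sam
Sam → Uma
Uma → Eli
Eli → Vic
Vic → Rex
Rex → Jae
Jae → Ava
Ava → Ben
Ben → Nia
Ben → Cyd
Jae → Kai
Kai → Mae

Visit order: Zoe, Fay, Sam, Uma, Eli, Vic, Rex, Jae, Ava, Ben, Nia, Cyd, Kai, Mae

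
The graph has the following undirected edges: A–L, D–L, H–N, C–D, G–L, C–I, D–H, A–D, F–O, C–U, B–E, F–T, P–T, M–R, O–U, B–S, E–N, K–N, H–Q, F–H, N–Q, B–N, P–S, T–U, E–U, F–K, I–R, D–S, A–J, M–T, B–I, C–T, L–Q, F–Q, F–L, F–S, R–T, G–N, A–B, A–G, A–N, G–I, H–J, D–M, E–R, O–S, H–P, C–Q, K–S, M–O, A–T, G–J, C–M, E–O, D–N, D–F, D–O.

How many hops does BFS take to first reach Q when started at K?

Level 0: K
Level 1: F, N, S
Level 2: A, B, D, E, G, H, L, O, P, Q, T
Level 3: C, I, J, M, R, U
Q first appears at level 2.

2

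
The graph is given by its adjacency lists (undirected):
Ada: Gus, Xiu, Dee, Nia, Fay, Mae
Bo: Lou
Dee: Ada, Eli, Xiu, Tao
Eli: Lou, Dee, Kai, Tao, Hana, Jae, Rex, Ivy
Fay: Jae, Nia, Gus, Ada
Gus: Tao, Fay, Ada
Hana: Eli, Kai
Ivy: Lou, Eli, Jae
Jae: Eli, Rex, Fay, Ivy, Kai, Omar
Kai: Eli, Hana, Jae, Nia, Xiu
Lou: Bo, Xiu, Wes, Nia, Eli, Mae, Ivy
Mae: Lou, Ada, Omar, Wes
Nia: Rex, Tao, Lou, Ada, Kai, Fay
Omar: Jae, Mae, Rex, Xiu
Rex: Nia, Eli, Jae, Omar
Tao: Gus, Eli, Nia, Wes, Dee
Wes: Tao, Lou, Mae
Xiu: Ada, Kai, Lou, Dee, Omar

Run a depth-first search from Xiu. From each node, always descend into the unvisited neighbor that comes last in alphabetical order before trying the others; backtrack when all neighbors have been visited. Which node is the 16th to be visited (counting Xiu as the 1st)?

Visit Xiu
Xiu → Omar
Omar → Rex
Rex → Nia
Nia → Tao
Tao → Wes
Wes → Mae
Mae → Lou
Lou → Ivy
Ivy → Jae
Jae → Kai
Kai → Hana
Hana → Eli
Eli → Dee
Dee → Ada
Ada → Gus
Gus → Fay
Lou → Bo

Visit order: Xiu, Omar, Rex, Nia, Tao, Wes, Mae, Lou, Ivy, Jae, Kai, Hana, Eli, Dee, Ada, Gus, Fay, Bo

Gus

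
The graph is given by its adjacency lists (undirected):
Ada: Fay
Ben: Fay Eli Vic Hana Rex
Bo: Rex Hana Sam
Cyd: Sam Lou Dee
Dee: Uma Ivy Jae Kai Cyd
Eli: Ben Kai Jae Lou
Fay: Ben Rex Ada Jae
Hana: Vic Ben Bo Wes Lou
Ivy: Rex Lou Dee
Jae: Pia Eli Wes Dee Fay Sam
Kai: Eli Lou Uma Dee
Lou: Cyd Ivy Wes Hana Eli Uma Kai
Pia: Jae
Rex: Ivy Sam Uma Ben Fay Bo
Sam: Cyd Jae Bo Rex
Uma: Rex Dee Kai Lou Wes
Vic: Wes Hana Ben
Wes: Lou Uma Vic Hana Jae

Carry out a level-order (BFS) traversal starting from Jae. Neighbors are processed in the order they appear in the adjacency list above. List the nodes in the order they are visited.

Visit Jae; enqueue Pia, Eli, Wes, Dee, Fay, Sam → queue [Pia, Eli, Wes, Dee, Fay, Sam]
Visit Pia → queue [Eli, Wes, Dee, Fay, Sam]
Visit Eli; enqueue Ben, Kai, Lou → queue [Wes, Dee, Fay, Sam, Ben, Kai, Lou]
Visit Wes; enqueue Uma, Vic, Hana → queue [Dee, Fay, Sam, Ben, Kai, Lou, Uma, Vic, Hana]
Visit Dee; enqueue Ivy, Cyd → queue [Fay, Sam, Ben, Kai, Lou, Uma, Vic, Hana, Ivy, Cyd]
Visit Fay; enqueue Rex, Ada → queue [Sam, Ben, Kai, Lou, Uma, Vic, Hana, Ivy, Cyd, Rex, Ada]
Visit Sam; enqueue Bo → queue [Ben, Kai, Lou, Uma, Vic, Hana, Ivy, Cyd, Rex, Ada, Bo]
Visit Ben → queue [Kai, Lou, Uma, Vic, Hana, Ivy, Cyd, Rex, Ada, Bo]
Visit Kai → queue [Lou, Uma, Vic, Hana, Ivy, Cyd, Rex, Ada, Bo]
Visit Lou → queue [Uma, Vic, Hana, Ivy, Cyd, Rex, Ada, Bo]
Visit Uma → queue [Vic, Hana, Ivy, Cyd, Rex, Ada, Bo]
Visit Vic → queue [Hana, Ivy, Cyd, Rex, Ada, Bo]
Visit Hana → queue [Ivy, Cyd, Rex, Ada, Bo]
Visit Ivy → queue [Cyd, Rex, Ada, Bo]
Visit Cyd → queue [Rex, Ada, Bo]
Visit Rex → queue [Ada, Bo]
Visit Ada → queue [Bo]
Visit Bo → queue []

Jae, Pia, Eli, Wes, Dee, Fay, Sam, Ben, Kai, Lou, Uma, Vic, Hana, Ivy, Cyd, Rex, Ada, Bo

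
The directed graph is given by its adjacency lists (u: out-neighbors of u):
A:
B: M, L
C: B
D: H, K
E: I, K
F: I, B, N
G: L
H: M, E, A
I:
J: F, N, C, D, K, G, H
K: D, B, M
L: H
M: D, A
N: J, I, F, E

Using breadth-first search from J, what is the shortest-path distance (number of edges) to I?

2

Level 0: J
Level 1: C, D, F, G, H, K, N
Level 2: A, B, E, I, L, M
I first appears at level 2.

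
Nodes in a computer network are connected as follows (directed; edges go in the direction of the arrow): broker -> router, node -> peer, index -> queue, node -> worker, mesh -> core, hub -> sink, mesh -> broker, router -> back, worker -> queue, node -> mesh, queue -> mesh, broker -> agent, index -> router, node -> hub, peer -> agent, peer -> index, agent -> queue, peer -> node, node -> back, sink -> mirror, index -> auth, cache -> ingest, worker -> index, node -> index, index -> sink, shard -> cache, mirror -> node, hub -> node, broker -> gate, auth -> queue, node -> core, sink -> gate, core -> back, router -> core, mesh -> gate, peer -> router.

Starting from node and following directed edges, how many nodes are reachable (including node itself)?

16

BFS from node visits: node, worker, peer, mesh, index, hub, core, back, queue, router, agent, gate, broker, sink, auth, mirror
Reachable nodes: 16 of 19 total.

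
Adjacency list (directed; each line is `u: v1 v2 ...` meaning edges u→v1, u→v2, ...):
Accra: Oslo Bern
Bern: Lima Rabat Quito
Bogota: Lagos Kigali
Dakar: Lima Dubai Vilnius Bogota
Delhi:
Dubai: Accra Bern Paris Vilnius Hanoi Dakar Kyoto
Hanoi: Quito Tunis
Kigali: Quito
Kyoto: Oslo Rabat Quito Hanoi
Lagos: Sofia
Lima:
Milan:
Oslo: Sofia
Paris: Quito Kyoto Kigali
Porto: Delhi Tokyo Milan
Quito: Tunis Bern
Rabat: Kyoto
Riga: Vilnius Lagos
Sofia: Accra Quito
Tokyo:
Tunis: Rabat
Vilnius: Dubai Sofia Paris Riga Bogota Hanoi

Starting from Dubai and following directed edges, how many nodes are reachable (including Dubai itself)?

BFS from Dubai visits: Dubai, Accra, Bern, Dakar, Hanoi, Kyoto, Paris, Vilnius, Oslo, Lima, Quito, Rabat, Bogota, Tunis, Kigali, Riga, Sofia, Lagos
Reachable nodes: 18 of 22 total.

18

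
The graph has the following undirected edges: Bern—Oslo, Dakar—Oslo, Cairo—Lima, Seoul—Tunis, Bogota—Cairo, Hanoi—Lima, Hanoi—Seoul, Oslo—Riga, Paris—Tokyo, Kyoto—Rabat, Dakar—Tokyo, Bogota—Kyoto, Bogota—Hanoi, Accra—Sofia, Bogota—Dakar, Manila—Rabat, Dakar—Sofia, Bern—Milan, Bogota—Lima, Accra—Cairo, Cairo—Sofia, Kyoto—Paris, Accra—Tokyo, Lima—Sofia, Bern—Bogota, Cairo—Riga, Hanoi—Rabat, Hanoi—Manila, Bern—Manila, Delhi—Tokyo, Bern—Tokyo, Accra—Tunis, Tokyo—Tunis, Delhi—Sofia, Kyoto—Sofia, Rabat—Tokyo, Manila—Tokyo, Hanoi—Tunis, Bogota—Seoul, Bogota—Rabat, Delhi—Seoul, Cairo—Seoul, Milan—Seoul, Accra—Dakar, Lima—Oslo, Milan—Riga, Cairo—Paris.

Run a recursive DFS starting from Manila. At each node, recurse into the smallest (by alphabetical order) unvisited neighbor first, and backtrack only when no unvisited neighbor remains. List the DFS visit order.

Manila, Bern, Bogota, Cairo, Accra, Dakar, Oslo, Lima, Hanoi, Rabat, Kyoto, Paris, Tokyo, Delhi, Seoul, Milan, Riga, Tunis, Sofia

Visit Manila
Manila → Bern
Bern → Bogota
Bogota → Cairo
Cairo → Accra
Accra → Dakar
Dakar → Oslo
Oslo → Lima
Lima → Hanoi
Hanoi → Rabat
Rabat → Kyoto
Kyoto → Paris
Paris → Tokyo
Tokyo → Delhi
Delhi → Seoul
Seoul → Milan
Milan → Riga
Seoul → Tunis
Delhi → Sofia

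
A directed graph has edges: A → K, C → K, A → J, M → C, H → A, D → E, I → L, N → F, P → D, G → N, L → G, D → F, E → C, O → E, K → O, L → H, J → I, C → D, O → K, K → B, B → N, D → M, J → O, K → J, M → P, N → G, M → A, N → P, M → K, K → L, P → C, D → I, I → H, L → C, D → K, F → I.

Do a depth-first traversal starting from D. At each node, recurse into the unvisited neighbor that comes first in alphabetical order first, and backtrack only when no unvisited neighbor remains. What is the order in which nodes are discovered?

Visit D
D → E
E → C
C → K
K → B
B → N
N → F
F → I
I → H
H → A
A → J
J → O
I → L
L → G
N → P
D → M

D, E, C, K, B, N, F, I, H, A, J, O, L, G, P, M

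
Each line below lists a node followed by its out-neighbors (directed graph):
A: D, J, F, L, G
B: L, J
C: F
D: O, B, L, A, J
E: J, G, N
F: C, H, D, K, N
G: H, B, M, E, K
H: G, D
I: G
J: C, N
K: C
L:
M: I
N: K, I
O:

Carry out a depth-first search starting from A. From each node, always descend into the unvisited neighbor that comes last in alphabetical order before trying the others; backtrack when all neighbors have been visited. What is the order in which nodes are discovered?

Visit A
A → L
A → J
J → N
N → K
K → C
C → F
F → H
H → G
G → M
M → I
G → E
G → B
H → D
D → O

A → L → J → N → K → C → F → H → G → M → I → E → B → D → O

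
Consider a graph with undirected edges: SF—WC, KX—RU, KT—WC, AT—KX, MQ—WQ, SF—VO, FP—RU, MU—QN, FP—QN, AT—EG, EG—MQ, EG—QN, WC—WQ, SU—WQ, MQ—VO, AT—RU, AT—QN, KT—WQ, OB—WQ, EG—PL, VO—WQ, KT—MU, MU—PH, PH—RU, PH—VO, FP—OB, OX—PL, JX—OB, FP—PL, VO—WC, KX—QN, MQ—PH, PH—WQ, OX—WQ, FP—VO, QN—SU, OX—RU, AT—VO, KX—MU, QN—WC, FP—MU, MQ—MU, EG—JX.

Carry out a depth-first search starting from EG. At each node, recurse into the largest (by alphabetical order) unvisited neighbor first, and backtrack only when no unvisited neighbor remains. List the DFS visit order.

Visit EG
EG → QN
QN → WC
WC → WQ
WQ → VO
VO → SF
VO → PH
PH → RU
RU → OX
OX → PL
PL → FP
FP → OB
OB → JX
FP → MU
MU → MQ
MU → KX
KX → AT
MU → KT
WQ → SU

EG -> QN -> WC -> WQ -> VO -> SF -> PH -> RU -> OX -> PL -> FP -> OB -> JX -> MU -> MQ -> KX -> AT -> KT -> SU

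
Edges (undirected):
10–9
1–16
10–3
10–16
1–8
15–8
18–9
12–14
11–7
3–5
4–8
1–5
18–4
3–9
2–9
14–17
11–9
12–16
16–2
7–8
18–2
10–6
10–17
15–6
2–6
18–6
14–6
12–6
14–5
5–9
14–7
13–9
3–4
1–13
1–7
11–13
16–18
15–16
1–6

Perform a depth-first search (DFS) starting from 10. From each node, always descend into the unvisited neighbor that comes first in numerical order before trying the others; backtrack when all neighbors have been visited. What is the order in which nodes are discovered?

Visit 10
10 → 3
3 → 4
4 → 8
8 → 1
1 → 5
5 → 9
9 → 2
2 → 6
6 → 12
12 → 14
14 → 7
7 → 11
11 → 13
14 → 17
12 → 16
16 → 15
16 → 18

10 -> 3 -> 4 -> 8 -> 1 -> 5 -> 9 -> 2 -> 6 -> 12 -> 14 -> 7 -> 11 -> 13 -> 17 -> 16 -> 15 -> 18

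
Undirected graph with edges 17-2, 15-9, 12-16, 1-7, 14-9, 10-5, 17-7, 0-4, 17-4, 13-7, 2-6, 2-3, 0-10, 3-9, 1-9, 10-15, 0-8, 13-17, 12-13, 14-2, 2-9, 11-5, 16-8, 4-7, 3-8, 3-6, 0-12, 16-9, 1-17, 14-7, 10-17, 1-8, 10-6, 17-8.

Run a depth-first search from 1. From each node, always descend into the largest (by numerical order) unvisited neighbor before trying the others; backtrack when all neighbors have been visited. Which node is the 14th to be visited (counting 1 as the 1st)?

7

Visit 1
1 → 17
17 → 13
13 → 12
12 → 16
16 → 9
9 → 15
15 → 10
10 → 6
6 → 3
3 → 8
8 → 0
0 → 4
4 → 7
7 → 14
14 → 2
10 → 5
5 → 11

Visit order: 1, 17, 13, 12, 16, 9, 15, 10, 6, 3, 8, 0, 4, 7, 14, 2, 5, 11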